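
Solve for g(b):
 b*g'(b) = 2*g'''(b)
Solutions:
 g(b) = C1 + Integral(C2*airyai(2^(2/3)*b/2) + C3*airybi(2^(2/3)*b/2), b)


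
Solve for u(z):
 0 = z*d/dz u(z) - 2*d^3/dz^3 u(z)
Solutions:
 u(z) = C1 + Integral(C2*airyai(2^(2/3)*z/2) + C3*airybi(2^(2/3)*z/2), z)


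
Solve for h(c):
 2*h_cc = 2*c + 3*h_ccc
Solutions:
 h(c) = C1 + C2*c + C3*exp(2*c/3) + c^3/6 + 3*c^2/4


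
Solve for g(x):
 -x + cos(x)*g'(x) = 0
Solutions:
 g(x) = C1 + Integral(x/cos(x), x)


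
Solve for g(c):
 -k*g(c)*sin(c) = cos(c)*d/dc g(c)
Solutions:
 g(c) = C1*exp(k*log(cos(c)))


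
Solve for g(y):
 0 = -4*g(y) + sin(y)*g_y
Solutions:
 g(y) = C1*(cos(y)^2 - 2*cos(y) + 1)/(cos(y)^2 + 2*cos(y) + 1)


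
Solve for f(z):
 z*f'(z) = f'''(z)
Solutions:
 f(z) = C1 + Integral(C2*airyai(z) + C3*airybi(z), z)


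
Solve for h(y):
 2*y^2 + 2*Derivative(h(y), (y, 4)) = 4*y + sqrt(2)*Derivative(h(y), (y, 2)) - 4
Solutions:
 h(y) = C1 + C2*y + C3*exp(-2^(3/4)*y/2) + C4*exp(2^(3/4)*y/2) + sqrt(2)*y^4/12 - sqrt(2)*y^3/3 + y^2*(sqrt(2) + 2)


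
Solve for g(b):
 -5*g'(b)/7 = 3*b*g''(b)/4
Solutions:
 g(b) = C1 + C2*b^(1/21)


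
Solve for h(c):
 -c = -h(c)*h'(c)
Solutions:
 h(c) = -sqrt(C1 + c^2)
 h(c) = sqrt(C1 + c^2)


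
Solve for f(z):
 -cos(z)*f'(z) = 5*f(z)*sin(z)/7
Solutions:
 f(z) = C1*cos(z)^(5/7)


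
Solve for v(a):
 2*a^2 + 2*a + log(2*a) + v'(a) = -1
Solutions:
 v(a) = C1 - 2*a^3/3 - a^2 - a*log(a) - a*log(2)


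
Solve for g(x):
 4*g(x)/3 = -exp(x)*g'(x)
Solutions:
 g(x) = C1*exp(4*exp(-x)/3)


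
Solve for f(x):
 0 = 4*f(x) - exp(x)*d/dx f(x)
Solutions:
 f(x) = C1*exp(-4*exp(-x))


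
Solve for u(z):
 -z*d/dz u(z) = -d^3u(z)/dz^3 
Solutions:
 u(z) = C1 + Integral(C2*airyai(z) + C3*airybi(z), z)


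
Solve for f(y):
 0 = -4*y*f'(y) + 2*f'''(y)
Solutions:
 f(y) = C1 + Integral(C2*airyai(2^(1/3)*y) + C3*airybi(2^(1/3)*y), y)


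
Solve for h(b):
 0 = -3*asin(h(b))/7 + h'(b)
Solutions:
 Integral(1/asin(_y), (_y, h(b))) = C1 + 3*b/7


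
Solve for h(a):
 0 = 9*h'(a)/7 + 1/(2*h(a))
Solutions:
 h(a) = -sqrt(C1 - 7*a)/3
 h(a) = sqrt(C1 - 7*a)/3


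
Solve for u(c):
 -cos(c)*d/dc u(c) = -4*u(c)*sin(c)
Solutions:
 u(c) = C1/cos(c)^4


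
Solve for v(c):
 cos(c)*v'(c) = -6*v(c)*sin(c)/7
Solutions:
 v(c) = C1*cos(c)^(6/7)


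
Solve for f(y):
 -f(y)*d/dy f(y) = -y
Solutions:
 f(y) = -sqrt(C1 + y^2)
 f(y) = sqrt(C1 + y^2)


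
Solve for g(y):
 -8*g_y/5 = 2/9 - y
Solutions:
 g(y) = C1 + 5*y^2/16 - 5*y/36


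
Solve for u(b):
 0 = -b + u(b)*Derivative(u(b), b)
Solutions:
 u(b) = -sqrt(C1 + b^2)
 u(b) = sqrt(C1 + b^2)


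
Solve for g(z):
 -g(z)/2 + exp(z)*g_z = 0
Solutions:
 g(z) = C1*exp(-exp(-z)/2)


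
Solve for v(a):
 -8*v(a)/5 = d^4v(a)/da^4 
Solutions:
 v(a) = (C1*sin(2^(1/4)*5^(3/4)*a/5) + C2*cos(2^(1/4)*5^(3/4)*a/5))*exp(-2^(1/4)*5^(3/4)*a/5) + (C3*sin(2^(1/4)*5^(3/4)*a/5) + C4*cos(2^(1/4)*5^(3/4)*a/5))*exp(2^(1/4)*5^(3/4)*a/5)


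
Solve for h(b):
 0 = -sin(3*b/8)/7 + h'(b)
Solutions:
 h(b) = C1 - 8*cos(3*b/8)/21


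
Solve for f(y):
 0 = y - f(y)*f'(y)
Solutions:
 f(y) = -sqrt(C1 + y^2)
 f(y) = sqrt(C1 + y^2)


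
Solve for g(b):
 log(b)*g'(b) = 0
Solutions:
 g(b) = C1


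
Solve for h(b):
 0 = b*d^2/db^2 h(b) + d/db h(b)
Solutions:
 h(b) = C1 + C2*log(b)


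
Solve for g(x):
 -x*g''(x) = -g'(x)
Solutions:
 g(x) = C1 + C2*x^2


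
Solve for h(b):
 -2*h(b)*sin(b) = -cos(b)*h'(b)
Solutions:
 h(b) = C1/cos(b)^2


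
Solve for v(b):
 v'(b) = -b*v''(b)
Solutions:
 v(b) = C1 + C2*log(b)


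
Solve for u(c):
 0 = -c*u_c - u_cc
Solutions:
 u(c) = C1 + C2*erf(sqrt(2)*c/2)


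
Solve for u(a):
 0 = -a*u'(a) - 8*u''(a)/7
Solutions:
 u(a) = C1 + C2*erf(sqrt(7)*a/4)


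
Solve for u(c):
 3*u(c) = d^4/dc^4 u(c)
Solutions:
 u(c) = C1*exp(-3^(1/4)*c) + C2*exp(3^(1/4)*c) + C3*sin(3^(1/4)*c) + C4*cos(3^(1/4)*c)


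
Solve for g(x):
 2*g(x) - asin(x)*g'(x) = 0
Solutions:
 g(x) = C1*exp(2*Integral(1/asin(x), x))


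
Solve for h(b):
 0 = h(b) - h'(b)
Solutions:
 h(b) = C1*exp(b)


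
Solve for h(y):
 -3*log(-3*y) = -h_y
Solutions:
 h(y) = C1 + 3*y*log(-y) + 3*y*(-1 + log(3))


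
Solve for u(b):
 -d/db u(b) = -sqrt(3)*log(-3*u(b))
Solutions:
 -sqrt(3)*Integral(1/(log(-_y) + log(3)), (_y, u(b)))/3 = C1 - b


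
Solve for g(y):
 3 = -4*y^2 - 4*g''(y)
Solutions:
 g(y) = C1 + C2*y - y^4/12 - 3*y^2/8


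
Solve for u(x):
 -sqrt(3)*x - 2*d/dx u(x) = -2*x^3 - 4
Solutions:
 u(x) = C1 + x^4/4 - sqrt(3)*x^2/4 + 2*x


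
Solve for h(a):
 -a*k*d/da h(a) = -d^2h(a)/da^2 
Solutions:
 h(a) = Piecewise((-sqrt(2)*sqrt(pi)*C1*erf(sqrt(2)*a*sqrt(-k)/2)/(2*sqrt(-k)) - C2, (k > 0) | (k < 0)), (-C1*a - C2, True))


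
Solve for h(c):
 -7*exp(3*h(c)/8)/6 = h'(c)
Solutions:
 h(c) = 8*log(1/(C1 + 7*c))/3 + 32*log(2)/3
 h(c) = 8*log(2^(1/3)*(-1 - sqrt(3)*I)*(1/(C1 + 7*c))^(1/3))
 h(c) = 8*log(2^(1/3)*(-1 + sqrt(3)*I)*(1/(C1 + 7*c))^(1/3))


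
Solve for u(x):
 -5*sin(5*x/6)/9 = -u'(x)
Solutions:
 u(x) = C1 - 2*cos(5*x/6)/3


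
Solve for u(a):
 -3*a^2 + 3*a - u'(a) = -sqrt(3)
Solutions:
 u(a) = C1 - a^3 + 3*a^2/2 + sqrt(3)*a


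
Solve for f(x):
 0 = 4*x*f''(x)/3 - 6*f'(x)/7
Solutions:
 f(x) = C1 + C2*x^(23/14)


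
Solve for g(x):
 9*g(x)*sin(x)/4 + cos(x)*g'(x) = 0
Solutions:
 g(x) = C1*cos(x)^(9/4)


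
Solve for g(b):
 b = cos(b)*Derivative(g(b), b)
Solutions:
 g(b) = C1 + Integral(b/cos(b), b)


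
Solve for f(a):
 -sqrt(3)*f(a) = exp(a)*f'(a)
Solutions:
 f(a) = C1*exp(sqrt(3)*exp(-a))


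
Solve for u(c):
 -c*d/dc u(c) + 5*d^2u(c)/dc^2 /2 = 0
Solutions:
 u(c) = C1 + C2*erfi(sqrt(5)*c/5)


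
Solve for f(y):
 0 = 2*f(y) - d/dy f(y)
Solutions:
 f(y) = C1*exp(2*y)


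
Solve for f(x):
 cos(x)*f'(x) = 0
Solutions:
 f(x) = C1


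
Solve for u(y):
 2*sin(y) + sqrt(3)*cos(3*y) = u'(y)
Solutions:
 u(y) = C1 + sqrt(3)*sin(3*y)/3 - 2*cos(y)


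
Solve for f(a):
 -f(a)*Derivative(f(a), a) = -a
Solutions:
 f(a) = -sqrt(C1 + a^2)
 f(a) = sqrt(C1 + a^2)


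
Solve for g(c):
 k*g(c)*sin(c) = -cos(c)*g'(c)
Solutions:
 g(c) = C1*exp(k*log(cos(c)))


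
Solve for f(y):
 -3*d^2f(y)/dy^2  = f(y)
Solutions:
 f(y) = C1*sin(sqrt(3)*y/3) + C2*cos(sqrt(3)*y/3)


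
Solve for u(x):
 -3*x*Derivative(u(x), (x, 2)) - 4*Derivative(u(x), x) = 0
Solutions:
 u(x) = C1 + C2/x^(1/3)


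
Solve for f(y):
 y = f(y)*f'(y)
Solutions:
 f(y) = -sqrt(C1 + y^2)
 f(y) = sqrt(C1 + y^2)


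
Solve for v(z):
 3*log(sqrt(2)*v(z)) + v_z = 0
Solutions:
 2*Integral(1/(2*log(_y) + log(2)), (_y, v(z)))/3 = C1 - z


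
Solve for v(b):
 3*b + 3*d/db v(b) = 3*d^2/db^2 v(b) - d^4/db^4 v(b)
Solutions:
 v(b) = C1 + C2*exp(2^(1/3)*b*(2/(sqrt(5) + 3)^(1/3) + 2^(1/3)*(sqrt(5) + 3)^(1/3))/4)*sin(2^(1/3)*sqrt(3)*b*(-2^(1/3)*(sqrt(5) + 3)^(1/3) + 2/(sqrt(5) + 3)^(1/3))/4) + C3*exp(2^(1/3)*b*(2/(sqrt(5) + 3)^(1/3) + 2^(1/3)*(sqrt(5) + 3)^(1/3))/4)*cos(2^(1/3)*sqrt(3)*b*(-2^(1/3)*(sqrt(5) + 3)^(1/3) + 2/(sqrt(5) + 3)^(1/3))/4) + C4*exp(-2^(1/3)*b*((sqrt(5) + 3)^(-1/3) + 2^(1/3)*(sqrt(5) + 3)^(1/3)/2)) - b^2/2 - b


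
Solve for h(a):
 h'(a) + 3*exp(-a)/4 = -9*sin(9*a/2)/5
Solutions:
 h(a) = C1 + 2*cos(9*a/2)/5 + 3*exp(-a)/4


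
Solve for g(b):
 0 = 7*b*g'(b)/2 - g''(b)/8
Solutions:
 g(b) = C1 + C2*erfi(sqrt(14)*b)


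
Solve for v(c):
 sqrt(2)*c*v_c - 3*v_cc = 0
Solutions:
 v(c) = C1 + C2*erfi(2^(3/4)*sqrt(3)*c/6)


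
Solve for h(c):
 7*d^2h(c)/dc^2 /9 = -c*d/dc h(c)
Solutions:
 h(c) = C1 + C2*erf(3*sqrt(14)*c/14)


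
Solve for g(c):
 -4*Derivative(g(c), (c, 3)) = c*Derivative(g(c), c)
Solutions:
 g(c) = C1 + Integral(C2*airyai(-2^(1/3)*c/2) + C3*airybi(-2^(1/3)*c/2), c)


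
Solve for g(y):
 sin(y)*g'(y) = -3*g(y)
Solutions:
 g(y) = C1*(cos(y) + 1)^(3/2)/(cos(y) - 1)^(3/2)


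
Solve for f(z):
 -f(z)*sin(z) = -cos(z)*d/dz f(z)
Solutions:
 f(z) = C1/cos(z)


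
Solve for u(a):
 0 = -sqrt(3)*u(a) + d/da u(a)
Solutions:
 u(a) = C1*exp(sqrt(3)*a)


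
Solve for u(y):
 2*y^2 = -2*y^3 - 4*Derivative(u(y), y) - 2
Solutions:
 u(y) = C1 - y^4/8 - y^3/6 - y/2


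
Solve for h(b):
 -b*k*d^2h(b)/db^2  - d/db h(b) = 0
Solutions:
 h(b) = C1 + b^(((re(k) - 1)*re(k) + im(k)^2)/(re(k)^2 + im(k)^2))*(C2*sin(log(b)*Abs(im(k))/(re(k)^2 + im(k)^2)) + C3*cos(log(b)*im(k)/(re(k)^2 + im(k)^2)))


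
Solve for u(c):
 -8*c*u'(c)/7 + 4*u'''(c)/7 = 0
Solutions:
 u(c) = C1 + Integral(C2*airyai(2^(1/3)*c) + C3*airybi(2^(1/3)*c), c)


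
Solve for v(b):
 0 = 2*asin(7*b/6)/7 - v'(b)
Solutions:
 v(b) = C1 + 2*b*asin(7*b/6)/7 + 2*sqrt(36 - 49*b^2)/49


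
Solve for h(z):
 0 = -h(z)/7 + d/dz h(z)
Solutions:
 h(z) = C1*exp(z/7)


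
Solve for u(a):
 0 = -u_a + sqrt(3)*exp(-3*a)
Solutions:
 u(a) = C1 - sqrt(3)*exp(-3*a)/3


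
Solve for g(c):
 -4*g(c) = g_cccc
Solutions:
 g(c) = (C1*sin(c) + C2*cos(c))*exp(-c) + (C3*sin(c) + C4*cos(c))*exp(c)


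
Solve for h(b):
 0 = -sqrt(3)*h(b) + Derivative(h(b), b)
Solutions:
 h(b) = C1*exp(sqrt(3)*b)


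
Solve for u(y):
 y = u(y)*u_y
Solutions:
 u(y) = -sqrt(C1 + y^2)
 u(y) = sqrt(C1 + y^2)


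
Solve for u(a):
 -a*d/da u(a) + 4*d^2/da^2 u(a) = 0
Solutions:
 u(a) = C1 + C2*erfi(sqrt(2)*a/4)


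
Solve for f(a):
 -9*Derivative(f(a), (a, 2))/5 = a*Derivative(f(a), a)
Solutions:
 f(a) = C1 + C2*erf(sqrt(10)*a/6)


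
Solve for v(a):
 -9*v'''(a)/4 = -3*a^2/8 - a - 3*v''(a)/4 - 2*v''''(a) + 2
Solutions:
 v(a) = C1 + C2*a - a^4/24 - 13*a^3/18 - 23*a^2/6 + (C3*sin(sqrt(15)*a/16) + C4*cos(sqrt(15)*a/16))*exp(9*a/16)


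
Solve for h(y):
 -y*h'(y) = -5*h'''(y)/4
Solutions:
 h(y) = C1 + Integral(C2*airyai(10^(2/3)*y/5) + C3*airybi(10^(2/3)*y/5), y)


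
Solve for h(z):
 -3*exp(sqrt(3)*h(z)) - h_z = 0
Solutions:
 h(z) = sqrt(3)*(2*log(1/(C1 + 3*z)) - log(3))/6


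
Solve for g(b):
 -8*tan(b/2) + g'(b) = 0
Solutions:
 g(b) = C1 - 16*log(cos(b/2))


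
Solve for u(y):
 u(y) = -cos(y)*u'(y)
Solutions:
 u(y) = C1*sqrt(sin(y) - 1)/sqrt(sin(y) + 1)


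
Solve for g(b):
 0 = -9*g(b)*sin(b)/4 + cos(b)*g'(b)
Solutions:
 g(b) = C1/cos(b)^(9/4)


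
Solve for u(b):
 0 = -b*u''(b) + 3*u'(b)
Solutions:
 u(b) = C1 + C2*b^4


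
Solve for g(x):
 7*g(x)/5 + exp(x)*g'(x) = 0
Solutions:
 g(x) = C1*exp(7*exp(-x)/5)


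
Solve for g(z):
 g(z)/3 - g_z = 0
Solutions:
 g(z) = C1*exp(z/3)


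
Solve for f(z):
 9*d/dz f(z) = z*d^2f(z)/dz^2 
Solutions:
 f(z) = C1 + C2*z^10


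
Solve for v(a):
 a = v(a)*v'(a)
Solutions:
 v(a) = -sqrt(C1 + a^2)
 v(a) = sqrt(C1 + a^2)


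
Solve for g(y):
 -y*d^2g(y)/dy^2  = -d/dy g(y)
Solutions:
 g(y) = C1 + C2*y^2


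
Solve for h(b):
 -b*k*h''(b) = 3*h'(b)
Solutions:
 h(b) = C1 + b^(((re(k) - 3)*re(k) + im(k)^2)/(re(k)^2 + im(k)^2))*(C2*sin(3*log(b)*Abs(im(k))/(re(k)^2 + im(k)^2)) + C3*cos(3*log(b)*im(k)/(re(k)^2 + im(k)^2)))


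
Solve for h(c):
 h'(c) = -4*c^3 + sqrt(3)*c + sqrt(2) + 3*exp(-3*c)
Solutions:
 h(c) = C1 - c^4 + sqrt(3)*c^2/2 + sqrt(2)*c - exp(-3*c)


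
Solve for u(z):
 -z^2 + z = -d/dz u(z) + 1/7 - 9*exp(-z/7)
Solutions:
 u(z) = C1 + z^3/3 - z^2/2 + z/7 + 63*exp(-z/7)


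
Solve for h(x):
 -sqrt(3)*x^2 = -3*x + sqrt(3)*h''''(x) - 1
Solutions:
 h(x) = C1 + C2*x + C3*x^2 + C4*x^3 - x^6/360 + sqrt(3)*x^5/120 + sqrt(3)*x^4/72


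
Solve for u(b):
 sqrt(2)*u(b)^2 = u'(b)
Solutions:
 u(b) = -1/(C1 + sqrt(2)*b)


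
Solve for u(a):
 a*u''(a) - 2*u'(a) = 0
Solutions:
 u(a) = C1 + C2*a^3


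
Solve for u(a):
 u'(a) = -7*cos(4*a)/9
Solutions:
 u(a) = C1 - 7*sin(4*a)/36


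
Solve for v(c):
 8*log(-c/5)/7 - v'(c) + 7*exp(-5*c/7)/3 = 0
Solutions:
 v(c) = C1 + 8*c*log(-c)/7 + 8*c*(-log(5) - 1)/7 - 49*exp(-5*c/7)/15


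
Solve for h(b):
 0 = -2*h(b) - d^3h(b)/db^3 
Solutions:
 h(b) = C3*exp(-2^(1/3)*b) + (C1*sin(2^(1/3)*sqrt(3)*b/2) + C2*cos(2^(1/3)*sqrt(3)*b/2))*exp(2^(1/3)*b/2)


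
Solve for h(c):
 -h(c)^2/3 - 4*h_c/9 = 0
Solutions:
 h(c) = 4/(C1 + 3*c)


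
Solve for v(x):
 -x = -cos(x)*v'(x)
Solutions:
 v(x) = C1 + Integral(x/cos(x), x)


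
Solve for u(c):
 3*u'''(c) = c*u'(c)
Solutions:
 u(c) = C1 + Integral(C2*airyai(3^(2/3)*c/3) + C3*airybi(3^(2/3)*c/3), c)


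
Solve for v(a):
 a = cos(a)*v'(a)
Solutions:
 v(a) = C1 + Integral(a/cos(a), a)


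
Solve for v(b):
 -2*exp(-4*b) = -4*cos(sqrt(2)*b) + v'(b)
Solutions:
 v(b) = C1 + 2*sqrt(2)*sin(sqrt(2)*b) + exp(-4*b)/2


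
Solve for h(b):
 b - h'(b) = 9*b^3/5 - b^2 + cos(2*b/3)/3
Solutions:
 h(b) = C1 - 9*b^4/20 + b^3/3 + b^2/2 - sin(2*b/3)/2


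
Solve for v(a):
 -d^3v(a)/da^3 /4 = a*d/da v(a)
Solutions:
 v(a) = C1 + Integral(C2*airyai(-2^(2/3)*a) + C3*airybi(-2^(2/3)*a), a)


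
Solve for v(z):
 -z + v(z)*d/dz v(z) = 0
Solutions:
 v(z) = -sqrt(C1 + z^2)
 v(z) = sqrt(C1 + z^2)


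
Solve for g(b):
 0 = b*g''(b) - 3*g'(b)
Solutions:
 g(b) = C1 + C2*b^4


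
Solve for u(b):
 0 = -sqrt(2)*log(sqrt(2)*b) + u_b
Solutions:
 u(b) = C1 + sqrt(2)*b*log(b) - sqrt(2)*b + sqrt(2)*b*log(2)/2


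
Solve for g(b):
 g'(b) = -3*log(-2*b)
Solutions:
 g(b) = C1 - 3*b*log(-b) + 3*b*(1 - log(2))


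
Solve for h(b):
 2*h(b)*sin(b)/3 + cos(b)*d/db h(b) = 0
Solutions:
 h(b) = C1*cos(b)^(2/3)


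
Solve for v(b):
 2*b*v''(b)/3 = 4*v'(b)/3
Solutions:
 v(b) = C1 + C2*b^3


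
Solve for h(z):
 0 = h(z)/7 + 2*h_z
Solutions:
 h(z) = C1*exp(-z/14)


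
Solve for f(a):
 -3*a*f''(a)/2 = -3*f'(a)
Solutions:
 f(a) = C1 + C2*a^3


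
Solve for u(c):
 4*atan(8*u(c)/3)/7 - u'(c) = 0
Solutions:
 Integral(1/atan(8*_y/3), (_y, u(c))) = C1 + 4*c/7


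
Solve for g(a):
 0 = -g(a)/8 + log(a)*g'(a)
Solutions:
 g(a) = C1*exp(li(a)/8)


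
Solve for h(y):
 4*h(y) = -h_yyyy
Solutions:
 h(y) = (C1*sin(y) + C2*cos(y))*exp(-y) + (C3*sin(y) + C4*cos(y))*exp(y)


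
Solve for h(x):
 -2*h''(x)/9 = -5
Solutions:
 h(x) = C1 + C2*x + 45*x^2/4


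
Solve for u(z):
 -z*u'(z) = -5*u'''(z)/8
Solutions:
 u(z) = C1 + Integral(C2*airyai(2*5^(2/3)*z/5) + C3*airybi(2*5^(2/3)*z/5), z)


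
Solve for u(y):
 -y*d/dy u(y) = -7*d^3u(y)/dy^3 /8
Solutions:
 u(y) = C1 + Integral(C2*airyai(2*7^(2/3)*y/7) + C3*airybi(2*7^(2/3)*y/7), y)


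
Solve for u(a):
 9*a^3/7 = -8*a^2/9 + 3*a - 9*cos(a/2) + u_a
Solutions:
 u(a) = C1 + 9*a^4/28 + 8*a^3/27 - 3*a^2/2 + 18*sin(a/2)


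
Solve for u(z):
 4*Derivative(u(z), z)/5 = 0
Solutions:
 u(z) = C1


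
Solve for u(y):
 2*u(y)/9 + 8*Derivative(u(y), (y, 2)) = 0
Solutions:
 u(y) = C1*sin(y/6) + C2*cos(y/6)


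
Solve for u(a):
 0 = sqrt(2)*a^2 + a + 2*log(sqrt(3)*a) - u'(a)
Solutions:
 u(a) = C1 + sqrt(2)*a^3/3 + a^2/2 + 2*a*log(a) - 2*a + a*log(3)


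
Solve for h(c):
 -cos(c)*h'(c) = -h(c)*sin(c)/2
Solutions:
 h(c) = C1/sqrt(cos(c))


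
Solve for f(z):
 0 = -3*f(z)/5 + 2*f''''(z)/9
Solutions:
 f(z) = C1*exp(-30^(3/4)*z/10) + C2*exp(30^(3/4)*z/10) + C3*sin(30^(3/4)*z/10) + C4*cos(30^(3/4)*z/10)


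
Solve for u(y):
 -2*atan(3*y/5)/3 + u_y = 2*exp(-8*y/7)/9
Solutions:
 u(y) = C1 + 2*y*atan(3*y/5)/3 - 5*log(9*y^2 + 25)/9 - 7*exp(-8*y/7)/36


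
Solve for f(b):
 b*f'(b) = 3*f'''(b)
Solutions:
 f(b) = C1 + Integral(C2*airyai(3^(2/3)*b/3) + C3*airybi(3^(2/3)*b/3), b)


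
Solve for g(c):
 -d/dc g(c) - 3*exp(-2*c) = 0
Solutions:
 g(c) = C1 + 3*exp(-2*c)/2


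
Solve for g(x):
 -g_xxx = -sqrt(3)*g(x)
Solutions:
 g(x) = C3*exp(3^(1/6)*x) + (C1*sin(3^(2/3)*x/2) + C2*cos(3^(2/3)*x/2))*exp(-3^(1/6)*x/2)


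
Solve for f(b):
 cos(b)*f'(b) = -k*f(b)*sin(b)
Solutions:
 f(b) = C1*exp(k*log(cos(b)))


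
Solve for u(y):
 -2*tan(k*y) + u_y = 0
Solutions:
 u(y) = C1 + 2*Piecewise((-log(cos(k*y))/k, Ne(k, 0)), (0, True))


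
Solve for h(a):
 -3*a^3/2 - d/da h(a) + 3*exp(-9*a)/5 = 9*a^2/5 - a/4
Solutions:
 h(a) = C1 - 3*a^4/8 - 3*a^3/5 + a^2/8 - exp(-9*a)/15


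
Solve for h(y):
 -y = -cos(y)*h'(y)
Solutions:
 h(y) = C1 + Integral(y/cos(y), y)


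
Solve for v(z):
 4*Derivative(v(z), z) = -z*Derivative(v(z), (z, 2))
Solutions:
 v(z) = C1 + C2/z^3


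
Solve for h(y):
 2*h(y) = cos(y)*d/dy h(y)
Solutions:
 h(y) = C1*(sin(y) + 1)/(sin(y) - 1)


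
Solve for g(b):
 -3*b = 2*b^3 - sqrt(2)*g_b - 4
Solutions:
 g(b) = C1 + sqrt(2)*b^4/4 + 3*sqrt(2)*b^2/4 - 2*sqrt(2)*b


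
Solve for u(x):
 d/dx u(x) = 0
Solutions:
 u(x) = C1


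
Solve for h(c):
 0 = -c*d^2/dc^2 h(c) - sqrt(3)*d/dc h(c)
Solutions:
 h(c) = C1 + C2*c^(1 - sqrt(3))


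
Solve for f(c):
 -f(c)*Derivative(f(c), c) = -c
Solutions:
 f(c) = -sqrt(C1 + c^2)
 f(c) = sqrt(C1 + c^2)


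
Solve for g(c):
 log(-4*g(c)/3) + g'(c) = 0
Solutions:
 Integral(1/(log(-_y) - log(3) + 2*log(2)), (_y, g(c))) = C1 - c


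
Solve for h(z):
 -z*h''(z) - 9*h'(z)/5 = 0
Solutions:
 h(z) = C1 + C2/z^(4/5)


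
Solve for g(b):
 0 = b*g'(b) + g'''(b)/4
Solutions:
 g(b) = C1 + Integral(C2*airyai(-2^(2/3)*b) + C3*airybi(-2^(2/3)*b), b)


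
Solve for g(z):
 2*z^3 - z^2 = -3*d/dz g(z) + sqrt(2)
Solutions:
 g(z) = C1 - z^4/6 + z^3/9 + sqrt(2)*z/3


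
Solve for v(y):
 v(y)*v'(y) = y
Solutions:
 v(y) = -sqrt(C1 + y^2)
 v(y) = sqrt(C1 + y^2)


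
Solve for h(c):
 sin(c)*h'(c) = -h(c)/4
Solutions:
 h(c) = C1*(cos(c) + 1)^(1/8)/(cos(c) - 1)^(1/8)


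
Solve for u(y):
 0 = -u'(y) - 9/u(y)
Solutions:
 u(y) = -sqrt(C1 - 18*y)
 u(y) = sqrt(C1 - 18*y)


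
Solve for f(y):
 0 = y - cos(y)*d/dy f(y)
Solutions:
 f(y) = C1 + Integral(y/cos(y), y)


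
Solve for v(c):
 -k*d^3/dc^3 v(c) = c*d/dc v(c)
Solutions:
 v(c) = C1 + Integral(C2*airyai(c*(-1/k)^(1/3)) + C3*airybi(c*(-1/k)^(1/3)), c)


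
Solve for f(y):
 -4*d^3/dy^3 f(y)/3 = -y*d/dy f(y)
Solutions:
 f(y) = C1 + Integral(C2*airyai(6^(1/3)*y/2) + C3*airybi(6^(1/3)*y/2), y)


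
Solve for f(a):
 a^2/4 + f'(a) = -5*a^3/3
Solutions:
 f(a) = C1 - 5*a^4/12 - a^3/12


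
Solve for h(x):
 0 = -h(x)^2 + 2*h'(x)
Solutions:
 h(x) = -2/(C1 + x)


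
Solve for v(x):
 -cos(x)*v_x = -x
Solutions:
 v(x) = C1 + Integral(x/cos(x), x)


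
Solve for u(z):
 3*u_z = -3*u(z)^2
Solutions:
 u(z) = 1/(C1 + z)


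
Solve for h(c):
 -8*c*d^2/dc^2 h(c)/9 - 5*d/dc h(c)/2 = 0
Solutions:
 h(c) = C1 + C2/c^(29/16)


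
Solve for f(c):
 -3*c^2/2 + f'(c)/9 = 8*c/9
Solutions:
 f(c) = C1 + 9*c^3/2 + 4*c^2


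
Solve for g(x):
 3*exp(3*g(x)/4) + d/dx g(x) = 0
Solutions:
 g(x) = 4*log(1/(C1 + 9*x))/3 + 8*log(2)/3
 g(x) = 4*log((-6^(2/3) - 3*2^(2/3)*3^(1/6)*I)*(1/(C1 + 3*x))^(1/3)/6)
 g(x) = 4*log((-6^(2/3) + 3*2^(2/3)*3^(1/6)*I)*(1/(C1 + 3*x))^(1/3)/6)


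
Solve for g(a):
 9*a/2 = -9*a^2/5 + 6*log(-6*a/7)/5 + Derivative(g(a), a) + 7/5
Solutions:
 g(a) = C1 + 3*a^3/5 + 9*a^2/4 - 6*a*log(-a)/5 + a*(-6*log(6) - 1 + 6*log(7))/5


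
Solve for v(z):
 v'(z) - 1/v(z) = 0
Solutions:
 v(z) = -sqrt(C1 + 2*z)
 v(z) = sqrt(C1 + 2*z)


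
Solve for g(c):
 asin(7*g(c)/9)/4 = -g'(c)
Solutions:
 Integral(1/asin(7*_y/9), (_y, g(c))) = C1 - c/4


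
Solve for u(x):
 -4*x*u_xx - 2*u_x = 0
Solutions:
 u(x) = C1 + C2*sqrt(x)


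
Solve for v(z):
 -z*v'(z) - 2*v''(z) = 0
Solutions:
 v(z) = C1 + C2*erf(z/2)


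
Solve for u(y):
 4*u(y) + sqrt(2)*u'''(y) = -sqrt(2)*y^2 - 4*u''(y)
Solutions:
 u(y) = C1*exp(y*(-4*sqrt(2) + 8/(3*sqrt(354) + 43*sqrt(2))^(1/3) + (3*sqrt(354) + 43*sqrt(2))^(1/3))/6)*sin(sqrt(3)*y*(-(3*sqrt(354) + 43*sqrt(2))^(1/3) + 8/(3*sqrt(354) + 43*sqrt(2))^(1/3))/6) + C2*exp(y*(-4*sqrt(2) + 8/(3*sqrt(354) + 43*sqrt(2))^(1/3) + (3*sqrt(354) + 43*sqrt(2))^(1/3))/6)*cos(sqrt(3)*y*(-(3*sqrt(354) + 43*sqrt(2))^(1/3) + 8/(3*sqrt(354) + 43*sqrt(2))^(1/3))/6) + C3*exp(-y*(8/(3*sqrt(354) + 43*sqrt(2))^(1/3) + 2*sqrt(2) + (3*sqrt(354) + 43*sqrt(2))^(1/3))/3) - sqrt(2)*y^2/4 + sqrt(2)/2


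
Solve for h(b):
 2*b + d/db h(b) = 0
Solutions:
 h(b) = C1 - b^2


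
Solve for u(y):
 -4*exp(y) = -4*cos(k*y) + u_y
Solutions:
 u(y) = C1 - 4*exp(y) + 4*sin(k*y)/k


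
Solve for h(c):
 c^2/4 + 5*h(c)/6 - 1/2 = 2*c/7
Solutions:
 h(c) = -3*c^2/10 + 12*c/35 + 3/5


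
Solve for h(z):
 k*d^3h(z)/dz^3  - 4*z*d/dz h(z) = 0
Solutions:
 h(z) = C1 + Integral(C2*airyai(2^(2/3)*z*(1/k)^(1/3)) + C3*airybi(2^(2/3)*z*(1/k)^(1/3)), z)


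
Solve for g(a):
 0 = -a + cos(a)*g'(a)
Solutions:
 g(a) = C1 + Integral(a/cos(a), a)


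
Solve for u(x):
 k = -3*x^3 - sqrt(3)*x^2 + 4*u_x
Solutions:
 u(x) = C1 + k*x/4 + 3*x^4/16 + sqrt(3)*x^3/12


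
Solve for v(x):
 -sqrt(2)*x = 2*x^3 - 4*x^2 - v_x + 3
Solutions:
 v(x) = C1 + x^4/2 - 4*x^3/3 + sqrt(2)*x^2/2 + 3*x


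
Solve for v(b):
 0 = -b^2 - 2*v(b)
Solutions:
 v(b) = -b^2/2


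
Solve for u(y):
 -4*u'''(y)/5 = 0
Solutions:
 u(y) = C1 + C2*y + C3*y^2


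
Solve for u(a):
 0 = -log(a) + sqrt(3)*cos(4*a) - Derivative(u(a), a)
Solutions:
 u(a) = C1 - a*log(a) + a + sqrt(3)*sin(4*a)/4


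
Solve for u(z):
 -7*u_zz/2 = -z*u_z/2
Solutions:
 u(z) = C1 + C2*erfi(sqrt(14)*z/14)


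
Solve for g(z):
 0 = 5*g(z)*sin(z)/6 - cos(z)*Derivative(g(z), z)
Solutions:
 g(z) = C1/cos(z)^(5/6)


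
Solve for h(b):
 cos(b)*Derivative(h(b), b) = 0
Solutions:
 h(b) = C1


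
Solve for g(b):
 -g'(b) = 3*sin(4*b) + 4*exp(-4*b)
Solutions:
 g(b) = C1 + 3*cos(4*b)/4 + exp(-4*b)


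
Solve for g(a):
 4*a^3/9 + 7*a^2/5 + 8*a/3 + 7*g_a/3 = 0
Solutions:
 g(a) = C1 - a^4/21 - a^3/5 - 4*a^2/7


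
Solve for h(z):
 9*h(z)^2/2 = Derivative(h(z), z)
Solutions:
 h(z) = -2/(C1 + 9*z)


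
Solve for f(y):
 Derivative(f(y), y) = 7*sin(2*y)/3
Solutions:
 f(y) = C1 - 7*cos(2*y)/6


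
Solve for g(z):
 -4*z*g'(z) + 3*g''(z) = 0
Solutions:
 g(z) = C1 + C2*erfi(sqrt(6)*z/3)


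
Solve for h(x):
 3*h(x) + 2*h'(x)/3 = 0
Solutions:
 h(x) = C1*exp(-9*x/2)


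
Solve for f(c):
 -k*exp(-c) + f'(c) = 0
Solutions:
 f(c) = C1 - k*exp(-c)


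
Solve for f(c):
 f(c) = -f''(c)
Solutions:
 f(c) = C1*sin(c) + C2*cos(c)


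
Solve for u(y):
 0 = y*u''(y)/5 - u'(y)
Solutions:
 u(y) = C1 + C2*y^6


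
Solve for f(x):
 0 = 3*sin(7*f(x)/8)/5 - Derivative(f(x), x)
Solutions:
 -3*x/5 + 4*log(cos(7*f(x)/8) - 1)/7 - 4*log(cos(7*f(x)/8) + 1)/7 = C1


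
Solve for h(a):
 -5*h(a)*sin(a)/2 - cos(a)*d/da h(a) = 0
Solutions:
 h(a) = C1*cos(a)^(5/2)


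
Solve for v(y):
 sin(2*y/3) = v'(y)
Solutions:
 v(y) = C1 - 3*cos(2*y/3)/2


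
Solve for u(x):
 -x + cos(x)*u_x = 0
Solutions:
 u(x) = C1 + Integral(x/cos(x), x)


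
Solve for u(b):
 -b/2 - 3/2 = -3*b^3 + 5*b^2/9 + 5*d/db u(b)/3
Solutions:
 u(b) = C1 + 9*b^4/20 - b^3/9 - 3*b^2/20 - 9*b/10


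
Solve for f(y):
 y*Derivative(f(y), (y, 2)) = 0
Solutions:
 f(y) = C1 + C2*y


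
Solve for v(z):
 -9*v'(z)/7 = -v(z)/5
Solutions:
 v(z) = C1*exp(7*z/45)


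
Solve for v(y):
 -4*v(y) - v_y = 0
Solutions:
 v(y) = C1*exp(-4*y)


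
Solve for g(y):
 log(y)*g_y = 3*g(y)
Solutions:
 g(y) = C1*exp(3*li(y))


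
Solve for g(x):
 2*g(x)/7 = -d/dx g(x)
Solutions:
 g(x) = C1*exp(-2*x/7)


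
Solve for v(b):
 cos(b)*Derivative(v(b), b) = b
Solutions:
 v(b) = C1 + Integral(b/cos(b), b)


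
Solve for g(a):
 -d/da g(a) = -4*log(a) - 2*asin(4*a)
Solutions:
 g(a) = C1 + 4*a*log(a) + 2*a*asin(4*a) - 4*a + sqrt(1 - 16*a^2)/2


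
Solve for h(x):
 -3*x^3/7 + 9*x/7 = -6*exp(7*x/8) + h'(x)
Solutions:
 h(x) = C1 - 3*x^4/28 + 9*x^2/14 + 48*exp(7*x/8)/7


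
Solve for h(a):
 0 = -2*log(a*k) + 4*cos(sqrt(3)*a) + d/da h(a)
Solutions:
 h(a) = C1 + 2*a*log(a*k) - 2*a - 4*sqrt(3)*sin(sqrt(3)*a)/3


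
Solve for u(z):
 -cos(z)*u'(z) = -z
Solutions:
 u(z) = C1 + Integral(z/cos(z), z)


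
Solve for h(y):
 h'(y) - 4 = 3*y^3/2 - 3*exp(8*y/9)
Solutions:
 h(y) = C1 + 3*y^4/8 + 4*y - 27*exp(8*y/9)/8


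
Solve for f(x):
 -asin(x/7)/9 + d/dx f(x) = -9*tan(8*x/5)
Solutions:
 f(x) = C1 + x*asin(x/7)/9 + sqrt(49 - x^2)/9 + 45*log(cos(8*x/5))/8


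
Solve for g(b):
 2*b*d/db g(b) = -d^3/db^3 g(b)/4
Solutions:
 g(b) = C1 + Integral(C2*airyai(-2*b) + C3*airybi(-2*b), b)


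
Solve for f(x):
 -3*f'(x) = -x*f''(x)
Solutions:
 f(x) = C1 + C2*x^4


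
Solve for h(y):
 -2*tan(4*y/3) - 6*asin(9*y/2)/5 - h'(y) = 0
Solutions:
 h(y) = C1 - 6*y*asin(9*y/2)/5 - 2*sqrt(4 - 81*y^2)/15 + 3*log(cos(4*y/3))/2


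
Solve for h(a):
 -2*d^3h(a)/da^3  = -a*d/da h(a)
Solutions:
 h(a) = C1 + Integral(C2*airyai(2^(2/3)*a/2) + C3*airybi(2^(2/3)*a/2), a)


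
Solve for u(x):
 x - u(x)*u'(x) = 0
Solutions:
 u(x) = -sqrt(C1 + x^2)
 u(x) = sqrt(C1 + x^2)


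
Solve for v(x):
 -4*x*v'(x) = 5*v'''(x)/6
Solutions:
 v(x) = C1 + Integral(C2*airyai(-2*3^(1/3)*5^(2/3)*x/5) + C3*airybi(-2*3^(1/3)*5^(2/3)*x/5), x)


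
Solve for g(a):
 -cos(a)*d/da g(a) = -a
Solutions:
 g(a) = C1 + Integral(a/cos(a), a)


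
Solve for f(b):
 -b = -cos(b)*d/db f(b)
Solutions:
 f(b) = C1 + Integral(b/cos(b), b)


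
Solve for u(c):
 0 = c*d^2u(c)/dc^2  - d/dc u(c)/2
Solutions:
 u(c) = C1 + C2*c^(3/2)


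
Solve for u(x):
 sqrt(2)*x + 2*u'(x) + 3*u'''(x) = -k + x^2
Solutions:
 u(x) = C1 + C2*sin(sqrt(6)*x/3) + C3*cos(sqrt(6)*x/3) - k*x/2 + x^3/6 - sqrt(2)*x^2/4 - 3*x/2


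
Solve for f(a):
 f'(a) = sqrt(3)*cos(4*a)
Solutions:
 f(a) = C1 + sqrt(3)*sin(4*a)/4


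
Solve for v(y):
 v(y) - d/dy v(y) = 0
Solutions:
 v(y) = C1*exp(y)


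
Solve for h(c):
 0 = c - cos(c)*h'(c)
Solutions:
 h(c) = C1 + Integral(c/cos(c), c)


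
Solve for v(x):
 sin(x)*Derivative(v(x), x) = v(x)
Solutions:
 v(x) = C1*sqrt(cos(x) - 1)/sqrt(cos(x) + 1)


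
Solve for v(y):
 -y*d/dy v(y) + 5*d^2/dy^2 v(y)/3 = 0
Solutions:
 v(y) = C1 + C2*erfi(sqrt(30)*y/10)


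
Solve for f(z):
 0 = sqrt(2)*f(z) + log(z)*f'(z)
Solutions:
 f(z) = C1*exp(-sqrt(2)*li(z))


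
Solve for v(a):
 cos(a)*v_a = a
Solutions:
 v(a) = C1 + Integral(a/cos(a), a)


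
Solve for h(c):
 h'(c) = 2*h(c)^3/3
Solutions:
 h(c) = -sqrt(6)*sqrt(-1/(C1 + 2*c))/2
 h(c) = sqrt(6)*sqrt(-1/(C1 + 2*c))/2


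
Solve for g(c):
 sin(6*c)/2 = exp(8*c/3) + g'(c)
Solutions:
 g(c) = C1 - 3*exp(8*c/3)/8 - cos(6*c)/12


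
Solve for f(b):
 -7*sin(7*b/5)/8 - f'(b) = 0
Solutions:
 f(b) = C1 + 5*cos(7*b/5)/8


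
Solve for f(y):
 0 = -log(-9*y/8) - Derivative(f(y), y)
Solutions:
 f(y) = C1 - y*log(-y) + y*(-2*log(3) + 1 + 3*log(2))


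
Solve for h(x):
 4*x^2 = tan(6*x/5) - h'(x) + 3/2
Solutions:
 h(x) = C1 - 4*x^3/3 + 3*x/2 - 5*log(cos(6*x/5))/6


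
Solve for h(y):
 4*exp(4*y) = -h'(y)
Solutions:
 h(y) = C1 - exp(4*y)


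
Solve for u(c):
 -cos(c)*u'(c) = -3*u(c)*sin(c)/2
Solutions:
 u(c) = C1/cos(c)^(3/2)


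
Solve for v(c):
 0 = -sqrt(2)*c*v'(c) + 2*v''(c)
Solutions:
 v(c) = C1 + C2*erfi(2^(1/4)*c/2)


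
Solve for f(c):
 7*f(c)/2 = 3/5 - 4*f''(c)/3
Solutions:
 f(c) = C1*sin(sqrt(42)*c/4) + C2*cos(sqrt(42)*c/4) + 6/35


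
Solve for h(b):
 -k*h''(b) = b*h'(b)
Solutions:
 h(b) = C1 + C2*sqrt(k)*erf(sqrt(2)*b*sqrt(1/k)/2)


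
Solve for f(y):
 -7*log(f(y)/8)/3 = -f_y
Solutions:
 3*Integral(1/(-log(_y) + 3*log(2)), (_y, f(y)))/7 = C1 - y


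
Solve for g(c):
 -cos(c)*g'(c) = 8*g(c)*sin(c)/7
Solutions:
 g(c) = C1*cos(c)^(8/7)


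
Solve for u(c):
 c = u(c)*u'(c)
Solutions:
 u(c) = -sqrt(C1 + c^2)
 u(c) = sqrt(C1 + c^2)


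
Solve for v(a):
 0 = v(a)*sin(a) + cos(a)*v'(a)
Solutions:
 v(a) = C1*cos(a)


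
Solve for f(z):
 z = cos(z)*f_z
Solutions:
 f(z) = C1 + Integral(z/cos(z), z)


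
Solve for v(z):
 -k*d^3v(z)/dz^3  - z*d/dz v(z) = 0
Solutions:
 v(z) = C1 + Integral(C2*airyai(z*(-1/k)^(1/3)) + C3*airybi(z*(-1/k)^(1/3)), z)


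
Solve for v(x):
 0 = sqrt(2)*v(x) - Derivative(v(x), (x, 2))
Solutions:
 v(x) = C1*exp(-2^(1/4)*x) + C2*exp(2^(1/4)*x)


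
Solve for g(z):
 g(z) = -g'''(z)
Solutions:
 g(z) = C3*exp(-z) + (C1*sin(sqrt(3)*z/2) + C2*cos(sqrt(3)*z/2))*exp(z/2)


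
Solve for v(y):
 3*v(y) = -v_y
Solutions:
 v(y) = C1*exp(-3*y)


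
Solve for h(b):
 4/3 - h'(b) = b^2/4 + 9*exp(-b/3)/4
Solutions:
 h(b) = C1 - b^3/12 + 4*b/3 + 27*exp(-b/3)/4


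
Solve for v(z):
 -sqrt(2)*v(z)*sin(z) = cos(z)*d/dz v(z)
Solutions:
 v(z) = C1*cos(z)^(sqrt(2))


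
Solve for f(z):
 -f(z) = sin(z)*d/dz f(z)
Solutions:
 f(z) = C1*sqrt(cos(z) + 1)/sqrt(cos(z) - 1)


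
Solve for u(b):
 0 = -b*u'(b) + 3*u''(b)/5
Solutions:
 u(b) = C1 + C2*erfi(sqrt(30)*b/6)


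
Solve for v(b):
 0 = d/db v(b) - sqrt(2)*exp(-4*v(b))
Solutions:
 v(b) = log(-I*(C1 + 4*sqrt(2)*b)^(1/4))
 v(b) = log(I*(C1 + 4*sqrt(2)*b)^(1/4))
 v(b) = log(-(C1 + 4*sqrt(2)*b)^(1/4))
 v(b) = log(C1 + 4*sqrt(2)*b)/4


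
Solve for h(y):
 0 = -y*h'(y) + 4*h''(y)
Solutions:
 h(y) = C1 + C2*erfi(sqrt(2)*y/4)


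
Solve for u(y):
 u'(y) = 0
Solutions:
 u(y) = C1


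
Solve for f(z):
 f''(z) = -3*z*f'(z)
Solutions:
 f(z) = C1 + C2*erf(sqrt(6)*z/2)


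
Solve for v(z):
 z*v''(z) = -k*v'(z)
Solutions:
 v(z) = C1 + z^(1 - re(k))*(C2*sin(log(z)*Abs(im(k))) + C3*cos(log(z)*im(k)))


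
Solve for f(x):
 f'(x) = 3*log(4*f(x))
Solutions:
 -Integral(1/(log(_y) + 2*log(2)), (_y, f(x)))/3 = C1 - x


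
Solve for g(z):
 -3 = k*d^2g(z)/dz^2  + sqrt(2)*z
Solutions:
 g(z) = C1 + C2*z - sqrt(2)*z^3/(6*k) - 3*z^2/(2*k)


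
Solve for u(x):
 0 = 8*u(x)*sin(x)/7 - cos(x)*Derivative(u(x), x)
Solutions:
 u(x) = C1/cos(x)^(8/7)


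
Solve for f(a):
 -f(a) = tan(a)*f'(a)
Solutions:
 f(a) = C1/sin(a)


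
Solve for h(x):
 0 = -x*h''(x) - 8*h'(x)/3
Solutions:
 h(x) = C1 + C2/x^(5/3)


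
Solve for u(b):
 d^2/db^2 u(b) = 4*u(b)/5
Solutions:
 u(b) = C1*exp(-2*sqrt(5)*b/5) + C2*exp(2*sqrt(5)*b/5)


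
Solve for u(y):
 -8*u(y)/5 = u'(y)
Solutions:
 u(y) = C1*exp(-8*y/5)


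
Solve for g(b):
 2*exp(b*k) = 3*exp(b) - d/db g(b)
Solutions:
 g(b) = C1 + 3*exp(b) - 2*exp(b*k)/k


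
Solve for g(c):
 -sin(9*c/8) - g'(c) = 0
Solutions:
 g(c) = C1 + 8*cos(9*c/8)/9


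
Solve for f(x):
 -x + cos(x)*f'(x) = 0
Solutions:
 f(x) = C1 + Integral(x/cos(x), x)


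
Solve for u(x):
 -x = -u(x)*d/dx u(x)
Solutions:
 u(x) = -sqrt(C1 + x^2)
 u(x) = sqrt(C1 + x^2)


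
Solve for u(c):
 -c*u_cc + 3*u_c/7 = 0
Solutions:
 u(c) = C1 + C2*c^(10/7)


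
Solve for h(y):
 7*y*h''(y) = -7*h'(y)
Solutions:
 h(y) = C1 + C2*log(y)


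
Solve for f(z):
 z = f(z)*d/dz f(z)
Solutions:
 f(z) = -sqrt(C1 + z^2)
 f(z) = sqrt(C1 + z^2)


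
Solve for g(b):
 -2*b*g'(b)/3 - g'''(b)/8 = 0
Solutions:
 g(b) = C1 + Integral(C2*airyai(-2*2^(1/3)*3^(2/3)*b/3) + C3*airybi(-2*2^(1/3)*3^(2/3)*b/3), b)


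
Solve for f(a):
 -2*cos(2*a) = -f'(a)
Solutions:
 f(a) = C1 + sin(2*a)


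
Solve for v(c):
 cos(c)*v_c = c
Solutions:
 v(c) = C1 + Integral(c/cos(c), c)


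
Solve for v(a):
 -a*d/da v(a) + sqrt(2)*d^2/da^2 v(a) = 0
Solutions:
 v(a) = C1 + C2*erfi(2^(1/4)*a/2)


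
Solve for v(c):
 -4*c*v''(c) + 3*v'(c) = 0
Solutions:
 v(c) = C1 + C2*c^(7/4)


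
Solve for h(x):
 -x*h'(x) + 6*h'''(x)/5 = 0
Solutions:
 h(x) = C1 + Integral(C2*airyai(5^(1/3)*6^(2/3)*x/6) + C3*airybi(5^(1/3)*6^(2/3)*x/6), x)


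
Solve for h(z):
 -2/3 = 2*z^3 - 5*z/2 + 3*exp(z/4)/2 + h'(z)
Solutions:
 h(z) = C1 - z^4/2 + 5*z^2/4 - 2*z/3 - 6*exp(z/4)


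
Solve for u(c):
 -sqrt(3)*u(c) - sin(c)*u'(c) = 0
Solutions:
 u(c) = C1*(cos(c) + 1)^(sqrt(3)/2)/(cos(c) - 1)^(sqrt(3)/2)


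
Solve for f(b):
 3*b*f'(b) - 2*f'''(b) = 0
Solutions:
 f(b) = C1 + Integral(C2*airyai(2^(2/3)*3^(1/3)*b/2) + C3*airybi(2^(2/3)*3^(1/3)*b/2), b)


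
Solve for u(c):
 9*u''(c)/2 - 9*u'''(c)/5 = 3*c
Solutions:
 u(c) = C1 + C2*c + C3*exp(5*c/2) + c^3/9 + 2*c^2/15


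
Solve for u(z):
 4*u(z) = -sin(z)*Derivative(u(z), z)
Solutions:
 u(z) = C1*(cos(z)^2 + 2*cos(z) + 1)/(cos(z)^2 - 2*cos(z) + 1)


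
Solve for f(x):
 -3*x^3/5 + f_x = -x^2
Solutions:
 f(x) = C1 + 3*x^4/20 - x^3/3


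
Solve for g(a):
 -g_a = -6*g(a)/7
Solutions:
 g(a) = C1*exp(6*a/7)


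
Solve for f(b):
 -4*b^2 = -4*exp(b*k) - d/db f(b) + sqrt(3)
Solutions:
 f(b) = C1 + 4*b^3/3 + sqrt(3)*b - 4*exp(b*k)/k


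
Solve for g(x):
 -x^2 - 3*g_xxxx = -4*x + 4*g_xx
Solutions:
 g(x) = C1 + C2*x + C3*sin(2*sqrt(3)*x/3) + C4*cos(2*sqrt(3)*x/3) - x^4/48 + x^3/6 + 3*x^2/16


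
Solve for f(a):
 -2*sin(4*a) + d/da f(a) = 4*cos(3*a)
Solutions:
 f(a) = C1 + 4*sin(3*a)/3 - cos(4*a)/2


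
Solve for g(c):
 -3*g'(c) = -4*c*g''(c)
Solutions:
 g(c) = C1 + C2*c^(7/4)


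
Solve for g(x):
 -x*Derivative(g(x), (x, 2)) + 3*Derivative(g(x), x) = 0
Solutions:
 g(x) = C1 + C2*x^4


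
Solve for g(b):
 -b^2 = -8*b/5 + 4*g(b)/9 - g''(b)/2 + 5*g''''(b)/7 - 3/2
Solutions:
 g(b) = -9*b^2/4 + 18*b/5 + (C1*sin(5^(3/4)*sqrt(6)*7^(1/4)*b*sin(atan(sqrt(1799)/21)/2)/15) + C2*cos(5^(3/4)*sqrt(6)*7^(1/4)*b*sin(atan(sqrt(1799)/21)/2)/15))*exp(-5^(3/4)*sqrt(6)*7^(1/4)*b*cos(atan(sqrt(1799)/21)/2)/15) + (C3*sin(5^(3/4)*sqrt(6)*7^(1/4)*b*sin(atan(sqrt(1799)/21)/2)/15) + C4*cos(5^(3/4)*sqrt(6)*7^(1/4)*b*sin(atan(sqrt(1799)/21)/2)/15))*exp(5^(3/4)*sqrt(6)*7^(1/4)*b*cos(atan(sqrt(1799)/21)/2)/15) - 27/16


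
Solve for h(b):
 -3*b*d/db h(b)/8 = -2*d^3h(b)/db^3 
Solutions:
 h(b) = C1 + Integral(C2*airyai(2^(2/3)*3^(1/3)*b/4) + C3*airybi(2^(2/3)*3^(1/3)*b/4), b)


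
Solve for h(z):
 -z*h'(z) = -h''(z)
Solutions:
 h(z) = C1 + C2*erfi(sqrt(2)*z/2)


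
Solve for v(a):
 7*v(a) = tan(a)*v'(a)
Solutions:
 v(a) = C1*sin(a)^7


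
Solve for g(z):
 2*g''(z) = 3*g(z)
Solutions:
 g(z) = C1*exp(-sqrt(6)*z/2) + C2*exp(sqrt(6)*z/2)


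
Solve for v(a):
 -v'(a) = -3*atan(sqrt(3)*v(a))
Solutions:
 Integral(1/atan(sqrt(3)*_y), (_y, v(a))) = C1 + 3*a


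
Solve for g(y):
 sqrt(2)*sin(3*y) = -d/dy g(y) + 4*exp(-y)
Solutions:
 g(y) = C1 + sqrt(2)*cos(3*y)/3 - 4*exp(-y)


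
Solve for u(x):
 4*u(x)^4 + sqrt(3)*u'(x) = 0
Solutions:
 u(x) = (-1 - sqrt(3)*I)*(1/(C1 + 4*sqrt(3)*x))^(1/3)/2
 u(x) = (-1 + sqrt(3)*I)*(1/(C1 + 4*sqrt(3)*x))^(1/3)/2
 u(x) = (1/(C1 + 4*sqrt(3)*x))^(1/3)


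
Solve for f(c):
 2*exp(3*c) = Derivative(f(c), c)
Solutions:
 f(c) = C1 + 2*exp(3*c)/3


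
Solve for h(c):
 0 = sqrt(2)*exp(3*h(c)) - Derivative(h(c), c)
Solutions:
 h(c) = log(-1/(C1 + 3*sqrt(2)*c))/3
 h(c) = log((-1/(C1 + sqrt(2)*c))^(1/3)*(-3^(2/3) - 3*3^(1/6)*I)/6)
 h(c) = log((-1/(C1 + sqrt(2)*c))^(1/3)*(-3^(2/3) + 3*3^(1/6)*I)/6)


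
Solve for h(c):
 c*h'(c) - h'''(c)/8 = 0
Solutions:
 h(c) = C1 + Integral(C2*airyai(2*c) + C3*airybi(2*c), c)


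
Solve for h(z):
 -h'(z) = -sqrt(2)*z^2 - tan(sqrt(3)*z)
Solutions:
 h(z) = C1 + sqrt(2)*z^3/3 - sqrt(3)*log(cos(sqrt(3)*z))/3


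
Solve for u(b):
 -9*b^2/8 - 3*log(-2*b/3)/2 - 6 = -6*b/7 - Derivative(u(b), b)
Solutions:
 u(b) = C1 + 3*b^3/8 - 3*b^2/7 + 3*b*log(-b)/2 + b*(-2*log(3) + log(2) + log(6)/2 + 9/2)


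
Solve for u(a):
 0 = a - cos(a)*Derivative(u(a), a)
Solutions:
 u(a) = C1 + Integral(a/cos(a), a)


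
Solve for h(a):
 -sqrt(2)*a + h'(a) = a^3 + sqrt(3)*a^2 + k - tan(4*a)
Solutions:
 h(a) = C1 + a^4/4 + sqrt(3)*a^3/3 + sqrt(2)*a^2/2 + a*k + log(cos(4*a))/4


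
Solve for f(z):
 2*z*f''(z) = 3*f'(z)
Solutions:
 f(z) = C1 + C2*z^(5/2)


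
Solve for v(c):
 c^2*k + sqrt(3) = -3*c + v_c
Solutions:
 v(c) = C1 + c^3*k/3 + 3*c^2/2 + sqrt(3)*c


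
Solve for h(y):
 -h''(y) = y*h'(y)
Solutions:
 h(y) = C1 + C2*erf(sqrt(2)*y/2)


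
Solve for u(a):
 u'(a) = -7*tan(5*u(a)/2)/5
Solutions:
 u(a) = -2*asin(C1*exp(-7*a/2))/5 + 2*pi/5
 u(a) = 2*asin(C1*exp(-7*a/2))/5


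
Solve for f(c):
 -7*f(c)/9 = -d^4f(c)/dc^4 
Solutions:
 f(c) = C1*exp(-sqrt(3)*7^(1/4)*c/3) + C2*exp(sqrt(3)*7^(1/4)*c/3) + C3*sin(sqrt(3)*7^(1/4)*c/3) + C4*cos(sqrt(3)*7^(1/4)*c/3)


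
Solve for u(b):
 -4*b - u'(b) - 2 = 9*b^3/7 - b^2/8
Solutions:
 u(b) = C1 - 9*b^4/28 + b^3/24 - 2*b^2 - 2*b


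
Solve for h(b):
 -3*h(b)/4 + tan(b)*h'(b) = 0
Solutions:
 h(b) = C1*sin(b)^(3/4)


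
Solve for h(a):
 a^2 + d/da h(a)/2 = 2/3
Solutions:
 h(a) = C1 - 2*a^3/3 + 4*a/3


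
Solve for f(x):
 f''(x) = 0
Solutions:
 f(x) = C1 + C2*x


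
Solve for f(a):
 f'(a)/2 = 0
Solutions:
 f(a) = C1


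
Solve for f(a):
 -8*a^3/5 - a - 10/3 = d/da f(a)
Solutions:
 f(a) = C1 - 2*a^4/5 - a^2/2 - 10*a/3


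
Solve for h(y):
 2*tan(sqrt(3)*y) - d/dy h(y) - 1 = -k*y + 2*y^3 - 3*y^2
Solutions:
 h(y) = C1 + k*y^2/2 - y^4/2 + y^3 - y - 2*sqrt(3)*log(cos(sqrt(3)*y))/3


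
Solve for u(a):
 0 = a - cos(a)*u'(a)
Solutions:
 u(a) = C1 + Integral(a/cos(a), a)


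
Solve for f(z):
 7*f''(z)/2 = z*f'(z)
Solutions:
 f(z) = C1 + C2*erfi(sqrt(7)*z/7)


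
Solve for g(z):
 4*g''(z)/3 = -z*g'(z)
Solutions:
 g(z) = C1 + C2*erf(sqrt(6)*z/4)


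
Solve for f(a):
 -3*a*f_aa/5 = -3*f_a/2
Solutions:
 f(a) = C1 + C2*a^(7/2)


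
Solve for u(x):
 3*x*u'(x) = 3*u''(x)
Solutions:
 u(x) = C1 + C2*erfi(sqrt(2)*x/2)


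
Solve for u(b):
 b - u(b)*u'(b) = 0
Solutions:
 u(b) = -sqrt(C1 + b^2)
 u(b) = sqrt(C1 + b^2)


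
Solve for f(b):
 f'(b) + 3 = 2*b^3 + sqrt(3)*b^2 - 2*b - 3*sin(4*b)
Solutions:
 f(b) = C1 + b^4/2 + sqrt(3)*b^3/3 - b^2 - 3*b + 3*cos(4*b)/4


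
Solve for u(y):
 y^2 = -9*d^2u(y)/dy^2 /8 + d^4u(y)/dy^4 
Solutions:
 u(y) = C1 + C2*y + C3*exp(-3*sqrt(2)*y/4) + C4*exp(3*sqrt(2)*y/4) - 2*y^4/27 - 64*y^2/81


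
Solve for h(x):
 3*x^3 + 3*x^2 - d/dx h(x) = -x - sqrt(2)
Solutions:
 h(x) = C1 + 3*x^4/4 + x^3 + x^2/2 + sqrt(2)*x


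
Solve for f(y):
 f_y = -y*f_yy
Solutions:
 f(y) = C1 + C2*log(y)


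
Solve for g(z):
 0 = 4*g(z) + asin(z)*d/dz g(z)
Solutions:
 g(z) = C1*exp(-4*Integral(1/asin(z), z))


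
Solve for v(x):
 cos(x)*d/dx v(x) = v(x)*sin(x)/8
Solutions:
 v(x) = C1/cos(x)^(1/8)


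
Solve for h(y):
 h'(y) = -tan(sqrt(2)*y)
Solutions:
 h(y) = C1 + sqrt(2)*log(cos(sqrt(2)*y))/2


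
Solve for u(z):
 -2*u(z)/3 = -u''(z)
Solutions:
 u(z) = C1*exp(-sqrt(6)*z/3) + C2*exp(sqrt(6)*z/3)


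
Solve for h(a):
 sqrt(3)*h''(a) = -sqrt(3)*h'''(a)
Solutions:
 h(a) = C1 + C2*a + C3*exp(-a)


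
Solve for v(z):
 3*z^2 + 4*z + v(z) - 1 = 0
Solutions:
 v(z) = -3*z^2 - 4*z + 1


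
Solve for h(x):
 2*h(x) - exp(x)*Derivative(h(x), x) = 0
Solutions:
 h(x) = C1*exp(-2*exp(-x))


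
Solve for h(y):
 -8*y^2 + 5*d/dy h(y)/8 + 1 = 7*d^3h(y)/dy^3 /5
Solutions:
 h(y) = C1 + C2*exp(-5*sqrt(14)*y/28) + C3*exp(5*sqrt(14)*y/28) + 64*y^3/15 + 6968*y/125


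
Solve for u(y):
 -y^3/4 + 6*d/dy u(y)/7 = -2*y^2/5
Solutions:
 u(y) = C1 + 7*y^4/96 - 7*y^3/45


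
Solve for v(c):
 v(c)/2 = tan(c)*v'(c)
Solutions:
 v(c) = C1*sqrt(sin(c))


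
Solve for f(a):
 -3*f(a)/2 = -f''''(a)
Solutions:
 f(a) = C1*exp(-2^(3/4)*3^(1/4)*a/2) + C2*exp(2^(3/4)*3^(1/4)*a/2) + C3*sin(2^(3/4)*3^(1/4)*a/2) + C4*cos(2^(3/4)*3^(1/4)*a/2)
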